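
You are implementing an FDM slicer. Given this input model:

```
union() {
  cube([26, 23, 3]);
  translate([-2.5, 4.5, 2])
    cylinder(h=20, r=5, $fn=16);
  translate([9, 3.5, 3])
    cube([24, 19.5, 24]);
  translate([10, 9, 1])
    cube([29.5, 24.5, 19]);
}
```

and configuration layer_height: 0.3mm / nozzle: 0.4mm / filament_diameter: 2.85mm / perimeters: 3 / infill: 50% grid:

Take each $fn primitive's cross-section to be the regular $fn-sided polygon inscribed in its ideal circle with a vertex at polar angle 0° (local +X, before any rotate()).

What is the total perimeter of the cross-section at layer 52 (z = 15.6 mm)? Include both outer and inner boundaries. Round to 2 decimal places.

At z = 15.6 mm: the cube is not intersected at this z (z outside [0, 3]); the r=5 cylinder at (-2.5, 4.5) gives a regular 16-gon of circumradius 5 (constant along its height) (perimeter = 2·16·5.000·sin(180°/16) = 31.21 mm); the 24×19.5 cube at (9, 3.5) contributes its full rectangle (perimeter 87.00 mm); the cube at (10, 9) is present — its section is the full 29.5×24.5 rectangle (perimeter 108.00 mm); Merging all regions: the regions partially overlap (shared area 322.00 mm²), so the edge portions inside another operand are dropped and the merged outline is re-measured after clipping — boundary = 152.21 mm. Overall, the cross-section has 2 separate islands. Total boundary length (outer) = 152.21 mm.

152.21 mm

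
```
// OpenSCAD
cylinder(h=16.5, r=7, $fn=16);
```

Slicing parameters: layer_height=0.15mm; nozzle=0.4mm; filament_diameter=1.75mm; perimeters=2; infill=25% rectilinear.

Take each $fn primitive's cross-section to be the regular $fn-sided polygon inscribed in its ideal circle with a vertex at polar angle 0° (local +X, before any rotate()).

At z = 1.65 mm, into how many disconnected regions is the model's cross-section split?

At z = 1.65 mm: the r=7 cylinder contributes a regular 16-gon of circumradius 7. The result has 1 disconnected region.

1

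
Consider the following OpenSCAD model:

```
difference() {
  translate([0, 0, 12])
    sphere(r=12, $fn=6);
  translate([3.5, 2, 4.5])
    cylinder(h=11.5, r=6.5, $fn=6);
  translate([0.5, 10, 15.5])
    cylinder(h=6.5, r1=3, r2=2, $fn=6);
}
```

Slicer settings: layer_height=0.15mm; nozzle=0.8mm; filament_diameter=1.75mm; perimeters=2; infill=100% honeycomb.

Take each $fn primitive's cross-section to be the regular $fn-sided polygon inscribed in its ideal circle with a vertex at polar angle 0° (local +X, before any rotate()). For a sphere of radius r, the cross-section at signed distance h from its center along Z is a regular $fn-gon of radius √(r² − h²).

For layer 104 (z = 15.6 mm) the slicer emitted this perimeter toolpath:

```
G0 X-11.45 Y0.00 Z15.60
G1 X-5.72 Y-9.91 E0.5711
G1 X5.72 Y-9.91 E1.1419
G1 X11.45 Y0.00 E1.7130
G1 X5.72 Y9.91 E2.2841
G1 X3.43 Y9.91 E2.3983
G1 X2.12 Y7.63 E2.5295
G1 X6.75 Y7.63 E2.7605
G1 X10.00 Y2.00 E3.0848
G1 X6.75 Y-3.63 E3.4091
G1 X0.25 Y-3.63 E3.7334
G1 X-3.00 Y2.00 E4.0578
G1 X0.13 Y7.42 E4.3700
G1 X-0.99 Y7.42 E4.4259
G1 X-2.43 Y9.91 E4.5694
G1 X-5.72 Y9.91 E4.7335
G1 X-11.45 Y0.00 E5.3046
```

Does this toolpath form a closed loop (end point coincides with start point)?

yes

Start point (G0): (-11.45, 0.00). End point (last G1): the path returns to the start — closed.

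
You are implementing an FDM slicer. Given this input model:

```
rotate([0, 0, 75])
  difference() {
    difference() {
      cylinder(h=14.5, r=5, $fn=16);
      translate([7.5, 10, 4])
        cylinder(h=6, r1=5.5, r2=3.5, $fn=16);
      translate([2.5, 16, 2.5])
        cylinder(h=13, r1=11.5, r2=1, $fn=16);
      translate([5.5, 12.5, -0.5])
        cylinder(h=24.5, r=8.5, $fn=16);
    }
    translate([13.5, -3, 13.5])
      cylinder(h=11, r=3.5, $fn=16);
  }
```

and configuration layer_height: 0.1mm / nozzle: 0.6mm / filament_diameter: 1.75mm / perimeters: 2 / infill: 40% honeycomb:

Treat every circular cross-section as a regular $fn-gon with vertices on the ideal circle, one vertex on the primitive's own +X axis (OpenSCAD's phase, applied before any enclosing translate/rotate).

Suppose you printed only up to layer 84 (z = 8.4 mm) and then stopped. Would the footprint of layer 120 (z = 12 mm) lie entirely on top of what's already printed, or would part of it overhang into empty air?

entirely on top

Compare the two slices. At z = 8.4: the r=5 cylinder gives a regular 16-gon of circumradius 5 (constant along its height) (area = (16/2)·5.000²·sin(360°/16) = 76.54 mm²); the cone at (7.5, 10): at t=0.733 of its height the radius interpolates to r₁+(r₂−r₁)t = 4.033, giving a regular 16-gon of that circumradius (area = (16/2)·4.033²·sin(360°/16) = 49.80 mm²); the cone at (2.5, 16): at t=0.454 of its height the radius interpolates to r₁+(r₂−r₁)t = 6.735, giving a regular 16-gon of that circumradius (area = (16/2)·6.735²·sin(360°/16) = 138.85 mm²); the r=8.5 cylinder at (5.5, 12.5) contributes a regular 16-gon of circumradius 8.5 (area = (16/2)·8.500²·sin(360°/16) = 221.19 mm²); Taking the first minus the rest: starting from the r=5 cylinder (76.54 mm²), the cone at (7.5, 10) misses the remaining region (no effect); the cone at (2.5, 16) misses the remaining region (no effect); the r=8.5 cylinder at (5.5, 12.5) misses the remaining region (no effect) — area = 76.54 mm²; the cylinder at (13.5, -3) is not intersected at this z (z outside [13.5, 24.5]); Taking the first minus the rest: none of the subtracted shapes is present at this height, so the result so far is unchanged — area = 76.54 mm²; (rotated 75° about Z; rotation is an isometry so areas/perimeters/island counts are preserved). At z = 12: the r=5 cylinder contributes a regular 16-gon of circumradius 5 (area = (16/2)·5.000²·sin(360°/16) = 76.54 mm²); the cone at (7.5, 10) does not reach this height (z outside [4, 10]); the cone at (2.5, 16): at t=0.731 of its height the radius interpolates to r₁+(r₂−r₁)t = 3.827, giving a regular 16-gon of that circumradius (area = (16/2)·3.827²·sin(360°/16) = 44.84 mm²); the r=8.5 cylinder at (5.5, 12.5) contributes a regular 16-gon of circumradius 8.5 (area = (16/2)·8.500²·sin(360°/16) = 221.19 mm²); Taking the first minus the rest: starting from the r=5 cylinder (76.54 mm²), the cone at (2.5, 16) misses the remaining region (no effect); the r=8.5 cylinder at (5.5, 12.5) misses the remaining region (no effect) — area = 76.54 mm²; the cylinder at (13.5, -3) does not reach this height (z outside [13.5, 24.5]); After the difference (first − rest): none of the subtracted shapes is present at this height, so that combined region is unchanged — area = 76.54 mm²; (whole slice rotated 75° about Z — lengths, areas and connectivity unchanged). Checking containment: the cross-section at z = 12 is a subset of the cross-section at z = 8.4.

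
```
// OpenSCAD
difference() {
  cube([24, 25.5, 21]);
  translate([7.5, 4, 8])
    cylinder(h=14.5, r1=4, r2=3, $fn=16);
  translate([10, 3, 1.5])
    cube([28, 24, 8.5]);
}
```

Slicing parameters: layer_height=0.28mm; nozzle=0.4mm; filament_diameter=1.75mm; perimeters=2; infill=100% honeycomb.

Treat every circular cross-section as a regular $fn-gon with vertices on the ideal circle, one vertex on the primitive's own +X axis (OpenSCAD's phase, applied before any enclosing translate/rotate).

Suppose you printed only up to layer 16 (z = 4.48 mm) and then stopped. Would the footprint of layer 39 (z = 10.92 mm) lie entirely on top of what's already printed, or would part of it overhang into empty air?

part overhangs

Compare the two slices. At z = 4.48: the cube is present — its section is the full 24×25.5 rectangle (area 612.00 mm²); the cone at (7.5, 4) does not reach this height (z outside [8, 22.5]); the cube at (10, 3) (footprint 28×24) is included at this height (area 672.00 mm²); Subtracting the remaining from the first: starting from the 24×25.5 cube (612.00 mm²), the 28×24 cube at (10, 3) partially overlaps it — only the 315.00 mm² overlap (of its 672.00 mm²) is removed, clipping the outline — area = 297.00 mm². At z = 10.92: the cube is present — its section is the full 24×25.5 rectangle (area 612.00 mm²); the cone at (7.5, 4) contributes a regular 16-gon of circumradius 3.799 (interpolated between r1=4 and r2=3 at t=0.201) (area = (16/2)·3.799²·sin(360°/16) = 44.18 mm²); the cube at (10, 3) is not intersected at this z (z outside [1.5, 10]); Taking the first minus the rest: starting from the 24×25.5 cube (612.00 mm²), the cone at (7.5, 4) lies wholly inside it (removes its full 44.18 mm² and its 23.71 mm outline becomes a hole wall) — area = 567.82 mm². Checking containment: at z = 10.92 the cross-section extends beyond the z = 4.48 cross-section by about 311.38 mm².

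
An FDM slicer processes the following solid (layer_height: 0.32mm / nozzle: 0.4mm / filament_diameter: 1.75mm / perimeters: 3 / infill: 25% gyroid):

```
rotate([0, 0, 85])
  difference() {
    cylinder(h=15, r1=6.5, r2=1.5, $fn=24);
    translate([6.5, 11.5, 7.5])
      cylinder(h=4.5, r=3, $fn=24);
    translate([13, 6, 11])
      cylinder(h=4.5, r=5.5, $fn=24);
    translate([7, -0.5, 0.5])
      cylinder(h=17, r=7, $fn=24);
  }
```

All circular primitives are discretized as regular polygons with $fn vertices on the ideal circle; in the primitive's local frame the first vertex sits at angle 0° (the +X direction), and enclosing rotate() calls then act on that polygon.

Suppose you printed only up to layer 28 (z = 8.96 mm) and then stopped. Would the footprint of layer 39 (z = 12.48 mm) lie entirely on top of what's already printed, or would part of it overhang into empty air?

Compare the two slices. At z = 8.96: the cone: at t=0.597 of its height the radius interpolates to r₁+(r₂−r₁)t = 3.513, giving a regular 24-gon of that circumradius (area = (24/2)·3.513²·sin(360°/24) = 38.34 mm²); the r=3 cylinder at (6.5, 11.5) gives a regular 24-gon of circumradius 3 (constant along its height) (area = (24/2)·3.000²·sin(360°/24) = 27.95 mm²); the cylinder at (13, 6) is absent (z outside [11, 15.5]); the r=7 cylinder at (7, -0.5) contributes a regular 24-gon of circumradius 7 (area = (24/2)·7.000²·sin(360°/24) = 152.19 mm²); Subtracting the remaining from the first: starting from the cone (38.34 mm²), the r=3 cylinder at (6.5, 11.5) misses the remaining region (no effect); the r=7 cylinder at (7, -0.5) partially overlaps it — only the 16.73 mm² overlap (of its 152.19 mm²) is removed, clipping the outline — area = 21.61 mm²; (rotated 85° about Z; rotation is an isometry so areas/perimeters/island counts are preserved). At z = 12.48: the cone contributes a regular 24-gon of circumradius 2.340 (interpolated between r1=6.5 and r2=1.5 at t=0.832) (area = (24/2)·2.340²·sin(360°/24) = 17.01 mm²); the cylinder at (6.5, 11.5) is absent (z outside [7.5, 12]); the cylinder at (13, 6): section is a regular 24-gon, circumradius r=5.5 (area = (24/2)·5.500²·sin(360°/24) = 93.95 mm²); the r=7 cylinder at (7, -0.5) gives a regular 24-gon of circumradius 7 (constant along its height) (area = (24/2)·7.000²·sin(360°/24) = 152.19 mm²); Taking the first minus the rest: starting from the cone (17.01 mm²), the r=5.5 cylinder at (13, 6) misses the remaining region (no effect); the r=7 cylinder at (7, -0.5) partially overlaps it — only the 7.63 mm² overlap (of its 152.19 mm²) is removed, clipping the outline — area = 9.37 mm²; (rotated 85° about Z; rotation is an isometry so areas/perimeters/island counts are preserved). Checking containment: the cross-section at z = 12.48 is a subset of the cross-section at z = 8.96.

entirely on top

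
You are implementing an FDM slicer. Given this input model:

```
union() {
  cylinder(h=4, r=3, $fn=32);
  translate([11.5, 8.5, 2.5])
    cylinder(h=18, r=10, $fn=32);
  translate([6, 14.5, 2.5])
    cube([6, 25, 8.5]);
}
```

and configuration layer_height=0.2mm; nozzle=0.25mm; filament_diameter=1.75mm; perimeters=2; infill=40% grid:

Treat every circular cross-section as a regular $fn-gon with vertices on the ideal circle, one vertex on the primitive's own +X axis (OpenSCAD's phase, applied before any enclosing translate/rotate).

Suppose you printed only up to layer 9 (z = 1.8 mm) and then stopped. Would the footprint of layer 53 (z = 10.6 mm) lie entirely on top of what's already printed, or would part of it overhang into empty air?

part overhangs

Compare the two slices. At z = 1.8: the cylinder: section is a regular 32-gon, circumradius r=3 (area = (32/2)·3.000²·sin(360°/32) = 28.09 mm²); the cylinder at (11.5, 8.5) does not reach this height (z outside [2.5, 20.5]); the cube at (6, 14.5) is not intersected at this z (z outside [2.5, 11]); Taking the union: only the r=3 cylinder is present, so the union is just that shape — area = 28.09 mm². At z = 10.6: the cylinder is absent (z outside [0, 4]); the cylinder at (11.5, 8.5): section is a regular 32-gon, circumradius r=10 (area = (32/2)·10.000²·sin(360°/32) = 312.14 mm²); the cube at (6, 14.5) (footprint 6×25) is included at this height (area 150.00 mm²); Combining (union): the regions partially overlap — summed areas 462.14 mm² minus the doubly-counted overlap 20.88 mm² gives 441.26 mm² — area = 441.26 mm². Checking containment: at z = 10.6 the cross-section extends beyond the z = 1.8 cross-section by about 441.26 mm².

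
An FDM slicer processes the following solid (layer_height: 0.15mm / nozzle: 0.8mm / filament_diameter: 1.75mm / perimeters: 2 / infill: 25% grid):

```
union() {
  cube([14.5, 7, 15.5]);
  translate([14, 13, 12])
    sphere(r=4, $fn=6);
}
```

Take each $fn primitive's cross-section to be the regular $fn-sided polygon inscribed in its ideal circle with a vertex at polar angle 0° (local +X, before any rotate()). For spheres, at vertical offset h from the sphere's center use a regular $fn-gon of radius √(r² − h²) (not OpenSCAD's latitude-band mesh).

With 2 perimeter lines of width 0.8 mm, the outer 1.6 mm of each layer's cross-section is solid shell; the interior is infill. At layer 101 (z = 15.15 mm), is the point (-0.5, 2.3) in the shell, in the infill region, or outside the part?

At z = 15.15 mm: the cube is present — its section is the full 14.5×7 rectangle; the sphere at (14, 13): section is a regular 6-gon, circumradius = √(r²−h²) = √(4²−3.15²) = 2.465; Merging all regions: the 2 present regions are separate (no shared area or edge), so areas and boundary lengths simply add and each stays a separate island — 2 connected regions. Overall, the cross-section has 2 separate islands. The nearest boundary edge runs (0.00, 0.00)→(0.00, 7.00); distance from the point to it = 0.50 mm. The point is not inside any of the regions above, so it lies outside the cross-section (0.50 mm from the nearest boundary).

outside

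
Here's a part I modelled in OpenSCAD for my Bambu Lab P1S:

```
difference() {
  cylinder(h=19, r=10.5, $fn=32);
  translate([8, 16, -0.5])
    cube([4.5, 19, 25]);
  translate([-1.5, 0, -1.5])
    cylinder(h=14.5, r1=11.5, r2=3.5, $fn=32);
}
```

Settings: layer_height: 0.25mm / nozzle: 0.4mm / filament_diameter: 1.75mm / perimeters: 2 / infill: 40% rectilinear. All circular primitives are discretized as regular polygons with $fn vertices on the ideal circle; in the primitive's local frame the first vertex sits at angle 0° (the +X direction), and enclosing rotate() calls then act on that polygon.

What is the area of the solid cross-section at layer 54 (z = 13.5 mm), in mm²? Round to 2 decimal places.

At z = 13.5 mm: the cylinder: section is a regular 32-gon, circumradius r=10.5 (area = (32/2)·10.500²·sin(360°/32) = 344.14 mm²); the 4.5×19 cube at (8, 16) contributes its full rectangle (area 85.50 mm²); the cone at (-1.5, 0) does not reach this height (z outside [-1.5, 13]); Taking the first minus the rest: starting from the r=10.5 cylinder (344.14 mm²), the 4.5×19 cube at (8, 16) misses the remaining region (no effect) — area = 344.14 mm². Overall, the cross-section is a single solid region. Net area = 344.14 mm².

344.14 mm²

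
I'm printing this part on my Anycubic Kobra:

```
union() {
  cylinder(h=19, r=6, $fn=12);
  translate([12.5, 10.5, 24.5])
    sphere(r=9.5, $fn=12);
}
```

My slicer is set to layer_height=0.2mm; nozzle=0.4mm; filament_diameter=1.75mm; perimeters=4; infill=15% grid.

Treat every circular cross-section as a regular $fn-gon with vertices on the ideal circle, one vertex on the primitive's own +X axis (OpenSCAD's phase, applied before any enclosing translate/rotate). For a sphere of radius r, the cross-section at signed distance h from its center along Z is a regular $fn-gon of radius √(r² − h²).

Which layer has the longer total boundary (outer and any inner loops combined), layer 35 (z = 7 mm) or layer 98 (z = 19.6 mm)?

Layer 35 (z = 7): the r=6 cylinder contributes a regular 12-gon of circumradius 6 (perimeter = 2·12·6.000·sin(180°/12) = 37.27 mm); the sphere at (12.5, 10.5) is absent (|z−center|=17.500 > r=9.5); Taking the union: only the r=6 cylinder is present, so the union is just that shape — boundary = 37.27 mm. So its perimeter = 37.27 mm. Layer 98 (z = 19.6): the cylinder is absent (z outside [0, 19]); the r=9.5 sphere at (12.5, 10.5) slices to a regular 12-gon of circumradius 8.139 (√(r²−h²) with h=4.9 from center) (perimeter = 2·12·8.139·sin(180°/12) = 50.56 mm); Combining (union): only the r=9.5 sphere at (12.5, 10.5) is present, so the union is just that shape — boundary = 50.56 mm. So its perimeter = 50.56 mm. Layer 98 is larger (50.56 vs 37.27 mm).

layer 98 (z = 19.6 mm)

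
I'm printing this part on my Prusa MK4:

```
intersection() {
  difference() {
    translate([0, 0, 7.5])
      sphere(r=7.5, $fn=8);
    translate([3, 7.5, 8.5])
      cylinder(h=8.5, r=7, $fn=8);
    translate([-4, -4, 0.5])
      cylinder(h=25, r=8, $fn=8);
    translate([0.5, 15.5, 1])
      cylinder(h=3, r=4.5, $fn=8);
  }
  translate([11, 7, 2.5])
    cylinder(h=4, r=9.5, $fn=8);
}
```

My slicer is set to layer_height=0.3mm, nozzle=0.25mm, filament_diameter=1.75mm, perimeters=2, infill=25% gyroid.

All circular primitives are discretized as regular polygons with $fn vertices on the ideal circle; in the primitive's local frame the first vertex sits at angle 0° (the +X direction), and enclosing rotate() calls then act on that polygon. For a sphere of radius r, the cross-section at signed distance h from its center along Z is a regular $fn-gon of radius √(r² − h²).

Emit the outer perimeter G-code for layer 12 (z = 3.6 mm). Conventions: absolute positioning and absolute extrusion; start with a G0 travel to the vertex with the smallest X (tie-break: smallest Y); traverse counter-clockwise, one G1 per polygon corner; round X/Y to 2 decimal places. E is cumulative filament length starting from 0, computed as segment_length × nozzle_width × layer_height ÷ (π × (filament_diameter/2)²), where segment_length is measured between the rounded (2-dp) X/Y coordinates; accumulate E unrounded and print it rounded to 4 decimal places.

At z = 3.6 mm: the r=7.5 sphere slices to a regular 8-gon of circumradius 6.406 (√(r²−h²) with h=3.9 from center); the cylinder at (3, 7.5) is absent (z outside [8.5, 17]); the cylinder at (-4, -4): section is a regular 8-gon, circumradius r=8; the r=4.5 cylinder at (0.5, 15.5) contributes a regular 8-gon of circumradius 4.5; Subtracting the remaining from the first: starting from the r=7.5 sphere, the r=8 cylinder at (-4, -4) partially overlaps it — only the 70.62 mm² overlap (of its 181.02 mm²) is removed, clipping the outline; the r=4.5 cylinder at (0.5, 15.5) misses the remaining region (no effect) — 1 connected region; the cylinder at (11, 7): section is a regular 8-gon, circumradius r=9.5; After intersecting: the r=9.5 cylinder at (11, 7) partially overlaps the result so far; clipping to the common part keeps 10.38 mm² — 1 connected region. The outline is a single polygon with 5 vertices. Extrusion per mm of travel: 0.25 × 0.3 / (π × 0.875²) = 0.031181. Accumulating E over each segment gives final E = 0.4937.

G0 X2.11 Y5.53 Z3.60
G1 X4.28 Y0.28 E0.1771
G1 X6.20 Y-0.51 E0.2419
G1 X6.41 Y0.00 E0.2591
G1 X4.53 Y4.53 E0.4120
G1 X2.11 Y5.53 E0.4937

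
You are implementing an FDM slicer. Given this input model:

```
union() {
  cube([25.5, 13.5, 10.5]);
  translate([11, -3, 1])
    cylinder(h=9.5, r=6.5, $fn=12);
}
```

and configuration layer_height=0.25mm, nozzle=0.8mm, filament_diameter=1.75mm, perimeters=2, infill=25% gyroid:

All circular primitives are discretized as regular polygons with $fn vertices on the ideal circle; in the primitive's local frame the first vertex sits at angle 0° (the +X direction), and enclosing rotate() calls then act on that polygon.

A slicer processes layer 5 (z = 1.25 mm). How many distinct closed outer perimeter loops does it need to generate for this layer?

1

At z = 1.25 mm: the 25.5×13.5 cube contributes its full rectangle; the r=6.5 cylinder at (11, -3) contributes a regular 12-gon of circumradius 6.5; Combining (union): the regions partially overlap (shared area 26.79 mm²), so overlapping operands fuse into one piece — 1 connected region. The result has 1 disconnected region.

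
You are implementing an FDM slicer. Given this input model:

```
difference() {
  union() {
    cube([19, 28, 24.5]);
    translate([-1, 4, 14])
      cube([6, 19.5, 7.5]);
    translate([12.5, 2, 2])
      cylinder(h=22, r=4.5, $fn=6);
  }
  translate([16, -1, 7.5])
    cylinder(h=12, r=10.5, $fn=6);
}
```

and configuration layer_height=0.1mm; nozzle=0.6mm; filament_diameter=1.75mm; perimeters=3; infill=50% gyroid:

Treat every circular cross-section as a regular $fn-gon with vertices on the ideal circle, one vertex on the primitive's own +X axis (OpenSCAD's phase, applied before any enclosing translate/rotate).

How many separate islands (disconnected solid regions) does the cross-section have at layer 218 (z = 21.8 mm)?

1

At z = 21.8 mm: the 19×28 cube contributes its full rectangle; the cube at (-1, 4) does not reach this height (z outside [14, 21.5]); the cylinder at (12.5, 2): section is a regular 6-gon, circumradius r=4.5; Combining (union): the regions partially overlap (shared area 42.00 mm²), so overlapping operands fuse into one piece — 1 connected region; the cylinder at (16, -1) is absent (z outside [7.5, 19.5]); After the difference (first − rest): none of the subtracted shapes is present at this height, so that combined region is unchanged — 1 connected region. Overall, the cross-section is a single solid region. Island count = 1.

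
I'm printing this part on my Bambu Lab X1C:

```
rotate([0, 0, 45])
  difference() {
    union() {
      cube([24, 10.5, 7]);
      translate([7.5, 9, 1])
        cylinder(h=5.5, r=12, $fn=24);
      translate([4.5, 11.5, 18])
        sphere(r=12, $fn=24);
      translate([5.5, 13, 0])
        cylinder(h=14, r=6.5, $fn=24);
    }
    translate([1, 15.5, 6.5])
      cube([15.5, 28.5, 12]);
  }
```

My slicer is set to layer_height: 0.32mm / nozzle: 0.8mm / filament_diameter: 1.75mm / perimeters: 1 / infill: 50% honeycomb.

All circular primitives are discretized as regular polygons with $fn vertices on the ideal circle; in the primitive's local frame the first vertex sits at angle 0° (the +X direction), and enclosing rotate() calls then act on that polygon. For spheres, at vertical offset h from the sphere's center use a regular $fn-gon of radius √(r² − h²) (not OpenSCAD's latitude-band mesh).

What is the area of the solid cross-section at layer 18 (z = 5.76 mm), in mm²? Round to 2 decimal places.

506.54 mm²

At z = 5.76 mm: the cube (footprint 24×10.5) is included at this height (area 252.00 mm²); the r=12 cylinder at (7.5, 9) contributes a regular 24-gon of circumradius 12 (area = (24/2)·12.000²·sin(360°/24) = 447.24 mm²); the sphere at (4.5, 11.5) is not intersected at this z (|z−center|=12.240 > r=12); the cylinder at (5.5, 13): section is a regular 24-gon, circumradius r=6.5 (area = (24/2)·6.500²·sin(360°/24) = 131.22 mm²); Merging all regions: the regions partially overlap — summed areas 830.46 mm² minus the doubly-counted overlap 323.92 mm² gives 506.54 mm² — area = 506.54 mm²; the cube at (1, 15.5) is absent (z outside [6.5, 18.5]); Subtracting the remaining from the first: none of the subtracted shapes is present at this height, so that combined region is unchanged — area = 506.54 mm²; (whole slice rotated 45° about Z — lengths, areas and connectivity unchanged). Overall, the cross-section is a single solid region. Net area = 506.54 mm².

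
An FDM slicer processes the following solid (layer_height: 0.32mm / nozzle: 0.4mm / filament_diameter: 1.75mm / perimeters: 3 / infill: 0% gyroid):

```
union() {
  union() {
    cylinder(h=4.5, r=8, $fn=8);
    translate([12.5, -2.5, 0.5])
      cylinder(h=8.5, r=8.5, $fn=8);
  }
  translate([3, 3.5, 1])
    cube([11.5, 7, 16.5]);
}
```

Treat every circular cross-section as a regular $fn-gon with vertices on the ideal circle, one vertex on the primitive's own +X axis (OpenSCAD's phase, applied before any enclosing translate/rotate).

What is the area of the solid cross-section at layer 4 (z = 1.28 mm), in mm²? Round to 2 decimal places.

At z = 1.28 mm: the r=8 cylinder contributes a regular 8-gon of circumradius 8 (area = (8/2)·8.000²·sin(360°/8) = 181.02 mm²); the r=8.5 cylinder at (12.5, -2.5) contributes a regular 8-gon of circumradius 8.5 (area = (8/2)·8.500²·sin(360°/8) = 204.35 mm²); Merging all regions: the regions partially overlap — summed areas 385.37 mm² minus the doubly-counted overlap 17.97 mm² gives 367.41 mm² — area = 367.41 mm²; the 11.5×7 cube at (3, 3.5) contributes its full rectangle (area 80.50 mm²); Merging all regions: the regions partially overlap — summed areas 447.91 mm² minus the doubly-counted overlap 19.87 mm² gives 428.04 mm² — area = 428.04 mm². Overall, the cross-section is a single solid region. Net area = 428.04 mm².

428.04 mm²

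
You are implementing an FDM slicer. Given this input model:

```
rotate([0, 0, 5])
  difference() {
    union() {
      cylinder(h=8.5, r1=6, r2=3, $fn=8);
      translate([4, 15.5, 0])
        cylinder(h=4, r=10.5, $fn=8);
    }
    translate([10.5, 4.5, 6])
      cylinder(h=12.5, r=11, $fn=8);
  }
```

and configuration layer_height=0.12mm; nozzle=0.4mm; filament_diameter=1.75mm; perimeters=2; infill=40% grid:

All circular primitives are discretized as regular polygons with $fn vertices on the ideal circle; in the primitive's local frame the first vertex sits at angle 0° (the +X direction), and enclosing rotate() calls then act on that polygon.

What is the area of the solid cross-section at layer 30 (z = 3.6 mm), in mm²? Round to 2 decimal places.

At z = 3.6 mm: the cone (r1=6→r2=3) has section circumradius 4.729 here — a regular 8-gon (area = (8/2)·4.729²·sin(360°/8) = 63.26 mm²); the r=10.5 cylinder at (4, 15.5) gives a regular 8-gon of circumradius 10.5 (constant along its height) (area = (8/2)·10.500²·sin(360°/8) = 311.83 mm²); Merging all regions: the 2 present regions are separate (no shared area or edge), so areas and boundary lengths simply add and each stays a separate island — area = 375.10 mm²; the cylinder at (10.5, 4.5) is absent (z outside [6, 18.5]); After the difference (first − rest): none of the subtracted shapes is present at this height, so that combined region is unchanged — area = 375.10 mm²; (whole slice rotated 5° about Z — lengths, areas and connectivity unchanged). Overall, the cross-section has 2 separate islands. Net area = 375.10 mm².

375.10 mm²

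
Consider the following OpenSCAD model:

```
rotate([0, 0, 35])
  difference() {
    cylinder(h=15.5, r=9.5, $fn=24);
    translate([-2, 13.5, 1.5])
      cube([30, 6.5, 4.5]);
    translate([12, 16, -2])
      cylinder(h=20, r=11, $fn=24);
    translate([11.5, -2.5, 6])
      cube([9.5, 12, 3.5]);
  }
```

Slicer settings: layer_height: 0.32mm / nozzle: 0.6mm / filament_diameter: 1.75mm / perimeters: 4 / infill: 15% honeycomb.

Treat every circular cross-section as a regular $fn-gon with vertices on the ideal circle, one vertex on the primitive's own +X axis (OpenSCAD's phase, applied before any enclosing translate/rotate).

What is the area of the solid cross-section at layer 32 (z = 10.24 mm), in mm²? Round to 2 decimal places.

At z = 10.24 mm: the r=9.5 cylinder contributes a regular 24-gon of circumradius 9.5 (area = (24/2)·9.500²·sin(360°/24) = 280.30 mm²); the cube at (-2, 13.5) does not reach this height (z outside [1.5, 6]); the r=11 cylinder at (12, 16) gives a regular 24-gon of circumradius 11 (constant along its height) (area = (24/2)·11.000²·sin(360°/24) = 375.81 mm²); the cube at (11.5, -2.5) is not intersected at this z (z outside [6, 9.5]); After the difference (first − rest): starting from the r=9.5 cylinder (280.30 mm²), the r=11 cylinder at (12, 16) partially overlaps it — only the 1.06 mm² overlap (of its 375.81 mm²) is removed, clipping the outline — area = 279.24 mm²; (whole slice rotated 35° about Z — lengths, areas and connectivity unchanged). Overall, the cross-section is a single solid region. Net area = 279.24 mm².

279.24 mm²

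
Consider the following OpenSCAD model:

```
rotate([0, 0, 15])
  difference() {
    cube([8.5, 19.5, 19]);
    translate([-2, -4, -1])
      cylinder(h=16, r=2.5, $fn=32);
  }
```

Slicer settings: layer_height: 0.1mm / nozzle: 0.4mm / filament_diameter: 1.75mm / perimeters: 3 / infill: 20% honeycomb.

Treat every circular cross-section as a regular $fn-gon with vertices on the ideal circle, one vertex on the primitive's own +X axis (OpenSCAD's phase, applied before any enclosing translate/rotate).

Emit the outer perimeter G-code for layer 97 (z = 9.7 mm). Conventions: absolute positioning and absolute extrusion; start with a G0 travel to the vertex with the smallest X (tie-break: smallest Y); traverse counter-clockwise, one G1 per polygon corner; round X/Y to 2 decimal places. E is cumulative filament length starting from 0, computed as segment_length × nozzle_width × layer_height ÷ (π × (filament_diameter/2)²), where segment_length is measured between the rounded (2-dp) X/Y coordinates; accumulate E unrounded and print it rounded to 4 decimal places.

At z = 9.7 mm: the cube (footprint 8.5×19.5) is included at this height; the cylinder at (-2, -4): section is a regular 32-gon, circumradius r=2.5; After the difference (first − rest): starting from the 8.5×19.5 cube, the r=2.5 cylinder at (-2, -4) misses the remaining region (no effect) — 1 connected region; (whole slice rotated 15° about Z — lengths, areas and connectivity unchanged). The outline is a single polygon with 4 vertices. Extrusion per mm of travel: 0.4 × 0.1 / (π × 0.875²) = 0.016630. Accumulating E over each segment gives final E = 0.9314.

G0 X-5.05 Y18.84 Z9.70
G1 X0.00 Y0.00 E0.3244
G1 X8.21 Y2.20 E0.4657
G1 X3.16 Y21.04 E0.7901
G1 X-5.05 Y18.84 E0.9314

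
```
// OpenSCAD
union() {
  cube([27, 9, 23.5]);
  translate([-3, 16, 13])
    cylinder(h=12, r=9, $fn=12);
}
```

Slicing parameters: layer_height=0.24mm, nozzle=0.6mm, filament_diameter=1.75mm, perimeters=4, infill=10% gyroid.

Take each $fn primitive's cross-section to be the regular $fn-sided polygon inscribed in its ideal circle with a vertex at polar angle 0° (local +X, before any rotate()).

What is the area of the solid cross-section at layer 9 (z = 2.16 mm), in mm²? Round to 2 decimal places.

243.00 mm²

At z = 2.16 mm: the cube (footprint 27×9) is included at this height (area 243.00 mm²); the cylinder at (-3, 16) does not reach this height (z outside [13, 25]); Taking the union: only the 27×9 cube is present, so the union is just that shape — area = 243.00 mm². Overall, the cross-section is a single solid region. Net area = 243.00 mm².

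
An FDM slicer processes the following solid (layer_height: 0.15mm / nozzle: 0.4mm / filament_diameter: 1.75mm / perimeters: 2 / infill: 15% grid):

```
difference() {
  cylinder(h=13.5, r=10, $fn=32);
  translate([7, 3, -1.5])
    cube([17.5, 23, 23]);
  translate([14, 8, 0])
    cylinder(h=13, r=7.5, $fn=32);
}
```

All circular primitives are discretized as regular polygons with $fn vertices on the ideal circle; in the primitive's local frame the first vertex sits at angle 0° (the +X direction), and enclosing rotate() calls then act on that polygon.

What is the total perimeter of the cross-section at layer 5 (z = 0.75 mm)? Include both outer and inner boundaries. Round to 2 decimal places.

63.85 mm

At z = 0.75 mm: the r=10 cylinder gives a regular 32-gon of circumradius 10 (constant along its height) (perimeter = 2·32·10.000·sin(180°/32) = 62.73 mm); the cube at (7, 3) is present — its section is the full 17.5×23 rectangle (perimeter 81.00 mm); the r=7.5 cylinder at (14, 8) contributes a regular 32-gon of circumradius 7.5 (perimeter = 2·32·7.500·sin(180°/32) = 47.05 mm); Subtracting the remaining from the first: starting from the r=10 cylinder, the 17.5×23 cube at (7, 3) partially overlaps it — only the 6.08 mm² overlap (of its 402.50 mm²) is removed, clipping the outline; the r=7.5 cylinder at (14, 8) partially overlaps it — only the 1.23 mm² overlap (of its 175.58 mm²) is removed, clipping the outline — boundary = 63.85 mm. Overall, the cross-section is a single solid region. Total boundary length (outer) = 63.85 mm.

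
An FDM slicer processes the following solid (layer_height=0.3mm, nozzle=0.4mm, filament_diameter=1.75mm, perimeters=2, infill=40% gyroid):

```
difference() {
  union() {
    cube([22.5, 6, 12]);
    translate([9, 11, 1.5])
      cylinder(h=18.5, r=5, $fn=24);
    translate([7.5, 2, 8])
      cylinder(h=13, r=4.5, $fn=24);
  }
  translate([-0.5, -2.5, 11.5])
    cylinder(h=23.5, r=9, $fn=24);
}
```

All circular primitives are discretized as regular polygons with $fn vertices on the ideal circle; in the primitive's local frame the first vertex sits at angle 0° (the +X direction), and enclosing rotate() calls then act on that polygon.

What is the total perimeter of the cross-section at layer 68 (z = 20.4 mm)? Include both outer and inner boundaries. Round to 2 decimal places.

At z = 20.4 mm: the cube is absent (z outside [0, 12]); the cylinder at (9, 11) does not reach this height (z outside [1.5, 20]); the r=4.5 cylinder at (7.5, 2) gives a regular 24-gon of circumradius 4.5 (constant along its height) (perimeter = 2·24·4.500·sin(180°/24) = 28.19 mm); Taking the union: only the r=4.5 cylinder at (7.5, 2) is present, so the union is just that shape — boundary = 28.19 mm; the r=9 cylinder at (-0.5, -2.5) gives a regular 24-gon of circumradius 9 (constant along its height) (perimeter = 2·24·9.000·sin(180°/24) = 56.39 mm); Taking the first minus the rest: starting from the result so far, the r=9 cylinder at (-0.5, -2.5) partially overlaps it — only the 26.09 mm² overlap (of its 251.57 mm²) is removed, clipping the outline — boundary = 25.68 mm. Overall, the cross-section is a single solid region. Total boundary length (outer) = 25.68 mm.

25.68 mm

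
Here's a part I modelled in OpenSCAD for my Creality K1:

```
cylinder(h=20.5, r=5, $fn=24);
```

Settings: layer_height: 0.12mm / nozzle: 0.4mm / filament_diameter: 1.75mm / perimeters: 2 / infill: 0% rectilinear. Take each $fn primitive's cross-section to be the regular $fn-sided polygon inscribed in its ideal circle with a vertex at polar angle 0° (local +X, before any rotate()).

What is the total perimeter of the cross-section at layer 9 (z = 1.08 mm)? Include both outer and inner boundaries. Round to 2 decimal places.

31.33 mm

At z = 1.08 mm: the cylinder: section is a regular 24-gon, circumradius r=5 (perimeter = 2·24·5.000·sin(180°/24) = 31.33 mm). Overall, the cross-section is a single solid region. Total boundary length (outer) = 31.33 mm.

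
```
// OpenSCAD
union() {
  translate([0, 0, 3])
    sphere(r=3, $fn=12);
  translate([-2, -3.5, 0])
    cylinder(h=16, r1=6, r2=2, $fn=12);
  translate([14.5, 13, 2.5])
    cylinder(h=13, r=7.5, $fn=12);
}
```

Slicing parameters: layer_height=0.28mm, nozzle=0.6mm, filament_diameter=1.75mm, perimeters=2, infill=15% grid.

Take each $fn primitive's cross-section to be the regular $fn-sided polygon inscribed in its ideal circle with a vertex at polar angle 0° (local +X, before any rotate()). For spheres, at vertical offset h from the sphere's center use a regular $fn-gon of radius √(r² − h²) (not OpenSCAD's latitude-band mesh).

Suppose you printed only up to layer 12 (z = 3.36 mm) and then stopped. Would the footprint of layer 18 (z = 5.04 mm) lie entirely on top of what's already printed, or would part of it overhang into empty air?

entirely on top

Compare the two slices. At z = 3.36: the r=3 sphere slices to a regular 12-gon of circumradius 2.978 (√(r²−h²) with h=0.36 from center) (area = (12/2)·2.978²·sin(360°/12) = 26.61 mm²); the cone at (-2, -3.5): at t=0.210 of its height the radius interpolates to r₁+(r₂−r₁)t = 5.160, giving a regular 12-gon of that circumradius (area = (12/2)·5.160²·sin(360°/12) = 79.88 mm²); the r=7.5 cylinder at (14.5, 13) gives a regular 12-gon of circumradius 7.5 (constant along its height) (area = (12/2)·7.500²·sin(360°/12) = 168.75 mm²); Merging all regions: the regions partially overlap — summed areas 275.24 mm² minus the doubly-counted overlap 17.54 mm² gives 257.70 mm² — area = 257.70 mm². At z = 5.04: the r=3 sphere slices to a regular 12-gon of circumradius 2.200 (√(r²−h²) with h=2.04 from center) (area = (12/2)·2.200²·sin(360°/12) = 14.52 mm²); the cone at (-2, -3.5): at t=0.315 of its height the radius interpolates to r₁+(r₂−r₁)t = 4.740, giving a regular 12-gon of that circumradius (area = (12/2)·4.740²·sin(360°/12) = 67.40 mm²); the r=7.5 cylinder at (14.5, 13) gives a regular 12-gon of circumradius 7.5 (constant along its height) (area = (12/2)·7.500²·sin(360°/12) = 168.75 mm²); Combining (union): the regions partially overlap — summed areas 250.67 mm² minus the doubly-counted overlap 9.08 mm² gives 241.59 mm² — area = 241.59 mm². Checking containment: the cross-section at z = 5.04 is a subset of the cross-section at z = 3.36.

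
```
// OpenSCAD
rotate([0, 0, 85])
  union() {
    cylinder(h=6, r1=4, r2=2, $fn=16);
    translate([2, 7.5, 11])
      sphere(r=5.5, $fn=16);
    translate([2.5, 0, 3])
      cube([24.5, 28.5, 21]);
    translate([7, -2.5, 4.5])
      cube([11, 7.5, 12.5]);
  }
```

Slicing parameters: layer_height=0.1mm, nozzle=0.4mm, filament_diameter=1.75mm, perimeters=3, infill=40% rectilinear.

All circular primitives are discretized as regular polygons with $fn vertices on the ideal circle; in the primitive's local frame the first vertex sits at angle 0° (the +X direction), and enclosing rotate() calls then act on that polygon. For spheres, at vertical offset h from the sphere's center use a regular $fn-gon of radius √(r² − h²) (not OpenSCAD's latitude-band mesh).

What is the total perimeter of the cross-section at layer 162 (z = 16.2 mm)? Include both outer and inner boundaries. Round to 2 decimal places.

At z = 16.2 mm: the cone is not intersected at this z (z outside [0, 6]); the r=5.5 sphere at (2, 7.5) slices to a regular 16-gon of circumradius 1.792 (√(r²−h²) with h=5.2 from center) (perimeter = 2·16·1.792·sin(180°/16) = 11.19 mm); the cube at (2.5, 0) (footprint 24.5×28.5) is included at this height (perimeter 106.00 mm); the cube at (7, -2.5) is present — its section is the full 11×7.5 rectangle (perimeter 37.00 mm); Combining (union): the regions partially overlap (shared area 58.17 mm²), so the edge portions inside another operand are dropped and the merged outline is re-measured after clipping — boundary = 114.23 mm; (whole slice rotated 85° about Z — lengths, areas and connectivity unchanged). Overall, the cross-section is a single solid region. Total boundary length (outer) = 114.23 mm.

114.23 mm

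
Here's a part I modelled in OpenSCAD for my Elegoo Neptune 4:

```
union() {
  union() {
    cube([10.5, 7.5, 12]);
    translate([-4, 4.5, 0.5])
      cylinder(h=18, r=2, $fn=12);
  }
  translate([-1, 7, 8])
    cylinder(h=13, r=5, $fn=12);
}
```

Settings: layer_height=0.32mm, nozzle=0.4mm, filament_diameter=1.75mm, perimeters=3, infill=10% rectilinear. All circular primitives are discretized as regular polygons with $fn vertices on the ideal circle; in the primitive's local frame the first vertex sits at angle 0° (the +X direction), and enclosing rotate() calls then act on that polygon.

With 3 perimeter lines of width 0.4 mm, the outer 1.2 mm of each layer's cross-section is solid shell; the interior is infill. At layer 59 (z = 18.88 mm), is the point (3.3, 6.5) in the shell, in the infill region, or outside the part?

At z = 18.88 mm: the cube does not reach this height (z outside [0, 12]); the cylinder at (-4, 4.5) is absent (z outside [0.5, 18.5]); Taking the union: nothing is present at this height; the r=5 cylinder at (-1, 7) gives a regular 12-gon of circumradius 5 (constant along its height); Merging all regions: only the r=5 cylinder at (-1, 7) is present, so the union is just that shape — 1 connected region. Overall, the cross-section is a single solid region. The nearest boundary edge runs (3.33, 4.50)→(4.00, 7.00); distance from the point to it = 0.55 mm. The point is inside the cross-section, 0.55 mm from the nearest boundary — within the 1.2 mm shell band (3 × 0.4).

shell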